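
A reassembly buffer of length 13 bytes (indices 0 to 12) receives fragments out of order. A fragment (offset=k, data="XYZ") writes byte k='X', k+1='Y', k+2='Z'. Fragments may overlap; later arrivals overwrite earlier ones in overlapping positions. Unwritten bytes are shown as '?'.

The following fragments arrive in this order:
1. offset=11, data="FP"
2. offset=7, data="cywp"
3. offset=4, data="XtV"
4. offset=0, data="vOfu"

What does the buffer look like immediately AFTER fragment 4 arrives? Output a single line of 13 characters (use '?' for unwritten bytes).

Answer: vOfuXtVcywpFP

Derivation:
Fragment 1: offset=11 data="FP" -> buffer=???????????FP
Fragment 2: offset=7 data="cywp" -> buffer=???????cywpFP
Fragment 3: offset=4 data="XtV" -> buffer=????XtVcywpFP
Fragment 4: offset=0 data="vOfu" -> buffer=vOfuXtVcywpFP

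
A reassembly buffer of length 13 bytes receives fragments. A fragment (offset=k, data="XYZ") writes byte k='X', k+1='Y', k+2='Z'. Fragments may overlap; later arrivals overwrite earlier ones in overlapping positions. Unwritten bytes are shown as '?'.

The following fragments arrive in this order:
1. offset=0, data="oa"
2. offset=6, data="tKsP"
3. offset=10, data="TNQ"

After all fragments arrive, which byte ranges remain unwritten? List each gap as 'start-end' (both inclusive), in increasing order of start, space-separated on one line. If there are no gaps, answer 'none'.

Fragment 1: offset=0 len=2
Fragment 2: offset=6 len=4
Fragment 3: offset=10 len=3
Gaps: 2-5

Answer: 2-5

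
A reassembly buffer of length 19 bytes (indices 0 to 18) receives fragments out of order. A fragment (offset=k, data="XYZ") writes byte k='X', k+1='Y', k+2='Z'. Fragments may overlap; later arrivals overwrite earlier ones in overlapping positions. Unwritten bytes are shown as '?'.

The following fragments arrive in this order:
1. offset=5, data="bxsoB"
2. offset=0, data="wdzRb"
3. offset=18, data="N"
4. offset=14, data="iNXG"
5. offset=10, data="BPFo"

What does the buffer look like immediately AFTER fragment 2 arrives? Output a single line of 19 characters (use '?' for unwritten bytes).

Answer: wdzRbbxsoB?????????

Derivation:
Fragment 1: offset=5 data="bxsoB" -> buffer=?????bxsoB?????????
Fragment 2: offset=0 data="wdzRb" -> buffer=wdzRbbxsoB?????????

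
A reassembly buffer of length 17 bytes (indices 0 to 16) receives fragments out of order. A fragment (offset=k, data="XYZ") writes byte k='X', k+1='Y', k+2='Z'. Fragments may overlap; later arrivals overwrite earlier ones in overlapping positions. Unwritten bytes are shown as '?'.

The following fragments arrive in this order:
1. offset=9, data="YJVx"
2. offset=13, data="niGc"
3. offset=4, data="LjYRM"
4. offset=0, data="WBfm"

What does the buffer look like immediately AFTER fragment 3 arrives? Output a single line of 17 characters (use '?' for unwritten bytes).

Fragment 1: offset=9 data="YJVx" -> buffer=?????????YJVx????
Fragment 2: offset=13 data="niGc" -> buffer=?????????YJVxniGc
Fragment 3: offset=4 data="LjYRM" -> buffer=????LjYRMYJVxniGc

Answer: ????LjYRMYJVxniGc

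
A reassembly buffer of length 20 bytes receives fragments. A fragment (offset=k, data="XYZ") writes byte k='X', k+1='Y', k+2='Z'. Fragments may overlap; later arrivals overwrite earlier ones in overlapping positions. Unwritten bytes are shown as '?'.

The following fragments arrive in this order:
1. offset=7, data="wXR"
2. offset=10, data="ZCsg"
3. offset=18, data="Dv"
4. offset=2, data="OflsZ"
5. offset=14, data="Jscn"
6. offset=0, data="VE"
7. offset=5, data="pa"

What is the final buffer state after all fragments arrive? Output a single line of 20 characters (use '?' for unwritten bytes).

Fragment 1: offset=7 data="wXR" -> buffer=???????wXR??????????
Fragment 2: offset=10 data="ZCsg" -> buffer=???????wXRZCsg??????
Fragment 3: offset=18 data="Dv" -> buffer=???????wXRZCsg????Dv
Fragment 4: offset=2 data="OflsZ" -> buffer=??OflsZwXRZCsg????Dv
Fragment 5: offset=14 data="Jscn" -> buffer=??OflsZwXRZCsgJscnDv
Fragment 6: offset=0 data="VE" -> buffer=VEOflsZwXRZCsgJscnDv
Fragment 7: offset=5 data="pa" -> buffer=VEOflpawXRZCsgJscnDv

Answer: VEOflpawXRZCsgJscnDv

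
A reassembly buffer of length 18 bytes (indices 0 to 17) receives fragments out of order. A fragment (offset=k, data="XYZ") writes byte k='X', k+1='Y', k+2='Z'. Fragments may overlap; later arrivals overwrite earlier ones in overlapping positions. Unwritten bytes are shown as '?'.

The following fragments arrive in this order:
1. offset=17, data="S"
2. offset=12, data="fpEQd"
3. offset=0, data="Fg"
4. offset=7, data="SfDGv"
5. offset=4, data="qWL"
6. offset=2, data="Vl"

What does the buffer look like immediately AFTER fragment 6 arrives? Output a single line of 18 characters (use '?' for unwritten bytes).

Answer: FgVlqWLSfDGvfpEQdS

Derivation:
Fragment 1: offset=17 data="S" -> buffer=?????????????????S
Fragment 2: offset=12 data="fpEQd" -> buffer=????????????fpEQdS
Fragment 3: offset=0 data="Fg" -> buffer=Fg??????????fpEQdS
Fragment 4: offset=7 data="SfDGv" -> buffer=Fg?????SfDGvfpEQdS
Fragment 5: offset=4 data="qWL" -> buffer=Fg??qWLSfDGvfpEQdS
Fragment 6: offset=2 data="Vl" -> buffer=FgVlqWLSfDGvfpEQdS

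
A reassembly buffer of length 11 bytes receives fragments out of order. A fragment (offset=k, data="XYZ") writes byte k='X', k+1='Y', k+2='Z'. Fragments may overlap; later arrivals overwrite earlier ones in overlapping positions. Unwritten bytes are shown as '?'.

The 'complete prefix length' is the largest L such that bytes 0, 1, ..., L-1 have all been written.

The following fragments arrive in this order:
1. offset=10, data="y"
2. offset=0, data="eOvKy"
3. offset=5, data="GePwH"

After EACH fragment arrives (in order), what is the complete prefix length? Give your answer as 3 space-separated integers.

Fragment 1: offset=10 data="y" -> buffer=??????????y -> prefix_len=0
Fragment 2: offset=0 data="eOvKy" -> buffer=eOvKy?????y -> prefix_len=5
Fragment 3: offset=5 data="GePwH" -> buffer=eOvKyGePwHy -> prefix_len=11

Answer: 0 5 11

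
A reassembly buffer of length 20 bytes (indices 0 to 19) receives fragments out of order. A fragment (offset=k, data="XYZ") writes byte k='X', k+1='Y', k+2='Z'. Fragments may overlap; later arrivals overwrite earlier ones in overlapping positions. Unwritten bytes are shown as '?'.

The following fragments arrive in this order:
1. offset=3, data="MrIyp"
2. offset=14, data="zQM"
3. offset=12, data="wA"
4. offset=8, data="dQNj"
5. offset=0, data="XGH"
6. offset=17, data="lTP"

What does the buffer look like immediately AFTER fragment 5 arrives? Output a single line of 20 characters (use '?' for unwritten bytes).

Answer: XGHMrIypdQNjwAzQM???

Derivation:
Fragment 1: offset=3 data="MrIyp" -> buffer=???MrIyp????????????
Fragment 2: offset=14 data="zQM" -> buffer=???MrIyp??????zQM???
Fragment 3: offset=12 data="wA" -> buffer=???MrIyp????wAzQM???
Fragment 4: offset=8 data="dQNj" -> buffer=???MrIypdQNjwAzQM???
Fragment 5: offset=0 data="XGH" -> buffer=XGHMrIypdQNjwAzQM???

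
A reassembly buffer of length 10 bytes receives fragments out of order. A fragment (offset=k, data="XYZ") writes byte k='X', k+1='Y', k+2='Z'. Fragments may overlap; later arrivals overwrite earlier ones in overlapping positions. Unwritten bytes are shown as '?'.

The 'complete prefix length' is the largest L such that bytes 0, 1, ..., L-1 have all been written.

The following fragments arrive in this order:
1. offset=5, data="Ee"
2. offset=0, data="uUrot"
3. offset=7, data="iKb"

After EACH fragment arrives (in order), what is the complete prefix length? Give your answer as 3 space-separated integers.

Answer: 0 7 10

Derivation:
Fragment 1: offset=5 data="Ee" -> buffer=?????Ee??? -> prefix_len=0
Fragment 2: offset=0 data="uUrot" -> buffer=uUrotEe??? -> prefix_len=7
Fragment 3: offset=7 data="iKb" -> buffer=uUrotEeiKb -> prefix_len=10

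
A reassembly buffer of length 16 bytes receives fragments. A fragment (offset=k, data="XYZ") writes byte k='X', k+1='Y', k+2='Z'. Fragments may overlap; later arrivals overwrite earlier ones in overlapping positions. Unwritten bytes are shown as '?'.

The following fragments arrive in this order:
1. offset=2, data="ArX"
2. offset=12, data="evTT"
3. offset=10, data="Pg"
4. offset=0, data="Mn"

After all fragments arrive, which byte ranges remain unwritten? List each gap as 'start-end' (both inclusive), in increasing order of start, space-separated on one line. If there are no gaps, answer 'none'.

Answer: 5-9

Derivation:
Fragment 1: offset=2 len=3
Fragment 2: offset=12 len=4
Fragment 3: offset=10 len=2
Fragment 4: offset=0 len=2
Gaps: 5-9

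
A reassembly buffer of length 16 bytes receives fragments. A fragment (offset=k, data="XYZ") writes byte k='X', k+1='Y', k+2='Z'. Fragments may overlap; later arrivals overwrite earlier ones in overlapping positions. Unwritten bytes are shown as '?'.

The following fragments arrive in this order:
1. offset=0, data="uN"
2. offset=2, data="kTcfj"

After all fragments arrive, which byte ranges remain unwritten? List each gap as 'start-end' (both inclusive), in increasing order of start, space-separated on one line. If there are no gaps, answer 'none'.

Answer: 7-15

Derivation:
Fragment 1: offset=0 len=2
Fragment 2: offset=2 len=5
Gaps: 7-15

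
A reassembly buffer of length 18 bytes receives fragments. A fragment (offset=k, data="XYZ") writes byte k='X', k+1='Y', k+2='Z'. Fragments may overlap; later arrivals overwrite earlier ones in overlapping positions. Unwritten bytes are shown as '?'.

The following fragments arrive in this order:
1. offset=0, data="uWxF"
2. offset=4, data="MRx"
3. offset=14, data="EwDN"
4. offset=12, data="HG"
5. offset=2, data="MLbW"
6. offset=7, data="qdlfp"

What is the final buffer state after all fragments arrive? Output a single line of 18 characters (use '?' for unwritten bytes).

Answer: uWMLbWxqdlfpHGEwDN

Derivation:
Fragment 1: offset=0 data="uWxF" -> buffer=uWxF??????????????
Fragment 2: offset=4 data="MRx" -> buffer=uWxFMRx???????????
Fragment 3: offset=14 data="EwDN" -> buffer=uWxFMRx???????EwDN
Fragment 4: offset=12 data="HG" -> buffer=uWxFMRx?????HGEwDN
Fragment 5: offset=2 data="MLbW" -> buffer=uWMLbWx?????HGEwDN
Fragment 6: offset=7 data="qdlfp" -> buffer=uWMLbWxqdlfpHGEwDN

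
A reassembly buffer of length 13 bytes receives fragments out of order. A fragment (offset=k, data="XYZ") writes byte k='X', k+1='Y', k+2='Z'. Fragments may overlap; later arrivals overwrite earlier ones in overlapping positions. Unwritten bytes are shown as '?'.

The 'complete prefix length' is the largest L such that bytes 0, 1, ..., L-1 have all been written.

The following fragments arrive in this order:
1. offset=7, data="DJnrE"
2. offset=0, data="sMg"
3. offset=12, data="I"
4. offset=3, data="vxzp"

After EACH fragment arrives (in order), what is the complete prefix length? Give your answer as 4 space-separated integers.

Answer: 0 3 3 13

Derivation:
Fragment 1: offset=7 data="DJnrE" -> buffer=???????DJnrE? -> prefix_len=0
Fragment 2: offset=0 data="sMg" -> buffer=sMg????DJnrE? -> prefix_len=3
Fragment 3: offset=12 data="I" -> buffer=sMg????DJnrEI -> prefix_len=3
Fragment 4: offset=3 data="vxzp" -> buffer=sMgvxzpDJnrEI -> prefix_len=13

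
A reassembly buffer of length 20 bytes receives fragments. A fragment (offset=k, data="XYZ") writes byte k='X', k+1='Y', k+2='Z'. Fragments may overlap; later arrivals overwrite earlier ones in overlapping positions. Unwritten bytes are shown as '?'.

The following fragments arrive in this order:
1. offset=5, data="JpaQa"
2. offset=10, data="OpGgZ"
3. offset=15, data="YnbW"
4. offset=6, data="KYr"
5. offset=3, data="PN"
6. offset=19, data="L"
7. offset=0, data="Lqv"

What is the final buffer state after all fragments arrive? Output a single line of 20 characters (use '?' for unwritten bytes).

Answer: LqvPNJKYraOpGgZYnbWL

Derivation:
Fragment 1: offset=5 data="JpaQa" -> buffer=?????JpaQa??????????
Fragment 2: offset=10 data="OpGgZ" -> buffer=?????JpaQaOpGgZ?????
Fragment 3: offset=15 data="YnbW" -> buffer=?????JpaQaOpGgZYnbW?
Fragment 4: offset=6 data="KYr" -> buffer=?????JKYraOpGgZYnbW?
Fragment 5: offset=3 data="PN" -> buffer=???PNJKYraOpGgZYnbW?
Fragment 6: offset=19 data="L" -> buffer=???PNJKYraOpGgZYnbWL
Fragment 7: offset=0 data="Lqv" -> buffer=LqvPNJKYraOpGgZYnbWL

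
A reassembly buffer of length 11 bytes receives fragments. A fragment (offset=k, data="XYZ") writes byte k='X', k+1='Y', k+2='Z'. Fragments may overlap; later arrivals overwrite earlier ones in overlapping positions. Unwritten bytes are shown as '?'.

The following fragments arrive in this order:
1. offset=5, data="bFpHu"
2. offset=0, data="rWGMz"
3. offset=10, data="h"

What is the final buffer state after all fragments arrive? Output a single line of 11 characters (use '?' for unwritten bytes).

Fragment 1: offset=5 data="bFpHu" -> buffer=?????bFpHu?
Fragment 2: offset=0 data="rWGMz" -> buffer=rWGMzbFpHu?
Fragment 3: offset=10 data="h" -> buffer=rWGMzbFpHuh

Answer: rWGMzbFpHuh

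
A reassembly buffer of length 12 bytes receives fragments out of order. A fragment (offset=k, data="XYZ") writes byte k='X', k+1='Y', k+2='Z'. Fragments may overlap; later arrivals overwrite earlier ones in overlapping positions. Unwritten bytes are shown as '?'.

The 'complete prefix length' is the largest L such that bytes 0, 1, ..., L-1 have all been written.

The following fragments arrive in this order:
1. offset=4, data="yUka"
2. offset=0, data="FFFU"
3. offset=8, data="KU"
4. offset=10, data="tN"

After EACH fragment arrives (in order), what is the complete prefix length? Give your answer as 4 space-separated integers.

Fragment 1: offset=4 data="yUka" -> buffer=????yUka???? -> prefix_len=0
Fragment 2: offset=0 data="FFFU" -> buffer=FFFUyUka???? -> prefix_len=8
Fragment 3: offset=8 data="KU" -> buffer=FFFUyUkaKU?? -> prefix_len=10
Fragment 4: offset=10 data="tN" -> buffer=FFFUyUkaKUtN -> prefix_len=12

Answer: 0 8 10 12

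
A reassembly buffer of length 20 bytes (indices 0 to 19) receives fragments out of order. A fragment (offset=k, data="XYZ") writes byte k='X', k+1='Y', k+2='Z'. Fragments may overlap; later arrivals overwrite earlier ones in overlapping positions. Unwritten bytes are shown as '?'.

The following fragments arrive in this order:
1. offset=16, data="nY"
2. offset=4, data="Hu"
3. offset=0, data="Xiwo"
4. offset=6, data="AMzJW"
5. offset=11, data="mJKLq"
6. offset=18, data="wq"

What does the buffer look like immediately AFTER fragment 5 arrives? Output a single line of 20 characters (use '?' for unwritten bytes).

Fragment 1: offset=16 data="nY" -> buffer=????????????????nY??
Fragment 2: offset=4 data="Hu" -> buffer=????Hu??????????nY??
Fragment 3: offset=0 data="Xiwo" -> buffer=XiwoHu??????????nY??
Fragment 4: offset=6 data="AMzJW" -> buffer=XiwoHuAMzJW?????nY??
Fragment 5: offset=11 data="mJKLq" -> buffer=XiwoHuAMzJWmJKLqnY??

Answer: XiwoHuAMzJWmJKLqnY??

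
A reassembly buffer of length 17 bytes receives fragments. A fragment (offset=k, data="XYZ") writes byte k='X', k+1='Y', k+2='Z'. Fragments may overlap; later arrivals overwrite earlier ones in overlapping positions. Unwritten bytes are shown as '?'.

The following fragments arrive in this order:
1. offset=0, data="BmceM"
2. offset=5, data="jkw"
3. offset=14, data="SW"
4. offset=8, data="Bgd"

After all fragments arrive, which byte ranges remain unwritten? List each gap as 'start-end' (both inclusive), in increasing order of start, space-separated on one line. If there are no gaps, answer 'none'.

Answer: 11-13 16-16

Derivation:
Fragment 1: offset=0 len=5
Fragment 2: offset=5 len=3
Fragment 3: offset=14 len=2
Fragment 4: offset=8 len=3
Gaps: 11-13 16-16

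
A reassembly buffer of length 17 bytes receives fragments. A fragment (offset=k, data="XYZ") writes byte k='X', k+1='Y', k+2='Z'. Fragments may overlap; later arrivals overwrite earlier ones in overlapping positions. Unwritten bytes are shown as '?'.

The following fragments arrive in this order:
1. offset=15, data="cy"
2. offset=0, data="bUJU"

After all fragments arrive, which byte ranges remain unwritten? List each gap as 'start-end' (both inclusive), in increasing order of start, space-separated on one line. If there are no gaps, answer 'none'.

Answer: 4-14

Derivation:
Fragment 1: offset=15 len=2
Fragment 2: offset=0 len=4
Gaps: 4-14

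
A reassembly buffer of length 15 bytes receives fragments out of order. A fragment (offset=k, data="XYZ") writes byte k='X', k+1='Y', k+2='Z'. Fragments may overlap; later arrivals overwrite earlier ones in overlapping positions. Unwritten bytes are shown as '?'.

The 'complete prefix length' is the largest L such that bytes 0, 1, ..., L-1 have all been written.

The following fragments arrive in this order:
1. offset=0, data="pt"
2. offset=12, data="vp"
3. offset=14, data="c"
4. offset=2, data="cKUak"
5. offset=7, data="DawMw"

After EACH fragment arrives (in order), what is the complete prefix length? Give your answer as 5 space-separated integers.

Answer: 2 2 2 7 15

Derivation:
Fragment 1: offset=0 data="pt" -> buffer=pt????????????? -> prefix_len=2
Fragment 2: offset=12 data="vp" -> buffer=pt??????????vp? -> prefix_len=2
Fragment 3: offset=14 data="c" -> buffer=pt??????????vpc -> prefix_len=2
Fragment 4: offset=2 data="cKUak" -> buffer=ptcKUak?????vpc -> prefix_len=7
Fragment 5: offset=7 data="DawMw" -> buffer=ptcKUakDawMwvpc -> prefix_len=15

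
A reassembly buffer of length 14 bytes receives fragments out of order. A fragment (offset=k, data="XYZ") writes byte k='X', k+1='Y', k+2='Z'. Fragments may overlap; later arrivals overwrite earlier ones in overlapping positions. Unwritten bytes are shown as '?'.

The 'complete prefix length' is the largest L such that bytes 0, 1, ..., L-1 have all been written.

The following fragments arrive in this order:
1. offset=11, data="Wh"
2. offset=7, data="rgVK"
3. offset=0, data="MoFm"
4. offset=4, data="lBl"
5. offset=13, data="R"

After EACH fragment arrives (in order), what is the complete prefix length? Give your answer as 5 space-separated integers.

Answer: 0 0 4 13 14

Derivation:
Fragment 1: offset=11 data="Wh" -> buffer=???????????Wh? -> prefix_len=0
Fragment 2: offset=7 data="rgVK" -> buffer=???????rgVKWh? -> prefix_len=0
Fragment 3: offset=0 data="MoFm" -> buffer=MoFm???rgVKWh? -> prefix_len=4
Fragment 4: offset=4 data="lBl" -> buffer=MoFmlBlrgVKWh? -> prefix_len=13
Fragment 5: offset=13 data="R" -> buffer=MoFmlBlrgVKWhR -> prefix_len=14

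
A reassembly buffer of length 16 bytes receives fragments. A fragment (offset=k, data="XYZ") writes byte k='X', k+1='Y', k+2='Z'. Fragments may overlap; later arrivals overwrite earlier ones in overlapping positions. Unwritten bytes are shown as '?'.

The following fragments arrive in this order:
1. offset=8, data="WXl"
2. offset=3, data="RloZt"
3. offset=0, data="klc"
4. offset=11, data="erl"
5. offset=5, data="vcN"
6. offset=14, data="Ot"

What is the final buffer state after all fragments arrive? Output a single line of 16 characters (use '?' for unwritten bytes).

Answer: klcRlvcNWXlerlOt

Derivation:
Fragment 1: offset=8 data="WXl" -> buffer=????????WXl?????
Fragment 2: offset=3 data="RloZt" -> buffer=???RloZtWXl?????
Fragment 3: offset=0 data="klc" -> buffer=klcRloZtWXl?????
Fragment 4: offset=11 data="erl" -> buffer=klcRloZtWXlerl??
Fragment 5: offset=5 data="vcN" -> buffer=klcRlvcNWXlerl??
Fragment 6: offset=14 data="Ot" -> buffer=klcRlvcNWXlerlOt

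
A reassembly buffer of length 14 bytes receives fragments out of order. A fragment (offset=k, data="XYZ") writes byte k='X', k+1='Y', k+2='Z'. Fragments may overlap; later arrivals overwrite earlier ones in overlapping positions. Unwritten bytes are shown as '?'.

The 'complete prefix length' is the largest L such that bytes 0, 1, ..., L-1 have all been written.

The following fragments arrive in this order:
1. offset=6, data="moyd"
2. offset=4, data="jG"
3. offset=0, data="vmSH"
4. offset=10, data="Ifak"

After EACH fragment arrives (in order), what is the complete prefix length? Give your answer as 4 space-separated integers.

Fragment 1: offset=6 data="moyd" -> buffer=??????moyd???? -> prefix_len=0
Fragment 2: offset=4 data="jG" -> buffer=????jGmoyd???? -> prefix_len=0
Fragment 3: offset=0 data="vmSH" -> buffer=vmSHjGmoyd???? -> prefix_len=10
Fragment 4: offset=10 data="Ifak" -> buffer=vmSHjGmoydIfak -> prefix_len=14

Answer: 0 0 10 14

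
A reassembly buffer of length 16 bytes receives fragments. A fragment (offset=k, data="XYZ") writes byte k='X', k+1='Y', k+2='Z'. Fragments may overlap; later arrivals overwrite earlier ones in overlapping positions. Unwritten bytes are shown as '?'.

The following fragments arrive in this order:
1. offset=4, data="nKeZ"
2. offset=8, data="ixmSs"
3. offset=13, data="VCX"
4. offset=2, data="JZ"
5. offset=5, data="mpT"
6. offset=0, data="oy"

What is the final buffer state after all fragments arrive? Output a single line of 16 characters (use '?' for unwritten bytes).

Answer: oyJZnmpTixmSsVCX

Derivation:
Fragment 1: offset=4 data="nKeZ" -> buffer=????nKeZ????????
Fragment 2: offset=8 data="ixmSs" -> buffer=????nKeZixmSs???
Fragment 3: offset=13 data="VCX" -> buffer=????nKeZixmSsVCX
Fragment 4: offset=2 data="JZ" -> buffer=??JZnKeZixmSsVCX
Fragment 5: offset=5 data="mpT" -> buffer=??JZnmpTixmSsVCX
Fragment 6: offset=0 data="oy" -> buffer=oyJZnmpTixmSsVCX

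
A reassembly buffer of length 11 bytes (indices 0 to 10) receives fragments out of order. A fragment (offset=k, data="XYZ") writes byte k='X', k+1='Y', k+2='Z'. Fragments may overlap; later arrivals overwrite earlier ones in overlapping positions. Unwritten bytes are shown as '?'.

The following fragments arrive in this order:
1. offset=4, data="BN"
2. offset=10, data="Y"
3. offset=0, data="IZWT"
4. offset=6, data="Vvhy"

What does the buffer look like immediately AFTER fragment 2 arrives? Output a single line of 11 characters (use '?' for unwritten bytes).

Fragment 1: offset=4 data="BN" -> buffer=????BN?????
Fragment 2: offset=10 data="Y" -> buffer=????BN????Y

Answer: ????BN????Y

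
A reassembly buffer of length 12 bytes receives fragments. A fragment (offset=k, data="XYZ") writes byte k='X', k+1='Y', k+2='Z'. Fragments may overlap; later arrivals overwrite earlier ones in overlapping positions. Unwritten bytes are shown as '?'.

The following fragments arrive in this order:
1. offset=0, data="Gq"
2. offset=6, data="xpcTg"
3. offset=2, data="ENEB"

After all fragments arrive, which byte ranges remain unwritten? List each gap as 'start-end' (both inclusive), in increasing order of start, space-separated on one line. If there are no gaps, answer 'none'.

Answer: 11-11

Derivation:
Fragment 1: offset=0 len=2
Fragment 2: offset=6 len=5
Fragment 3: offset=2 len=4
Gaps: 11-11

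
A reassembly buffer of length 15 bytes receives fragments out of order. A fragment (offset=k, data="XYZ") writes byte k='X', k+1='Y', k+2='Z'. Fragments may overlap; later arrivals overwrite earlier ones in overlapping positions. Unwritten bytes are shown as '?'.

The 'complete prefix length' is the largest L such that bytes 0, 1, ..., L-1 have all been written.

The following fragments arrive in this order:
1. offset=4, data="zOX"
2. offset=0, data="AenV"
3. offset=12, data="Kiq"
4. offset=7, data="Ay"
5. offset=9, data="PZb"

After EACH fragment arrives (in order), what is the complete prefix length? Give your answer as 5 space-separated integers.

Fragment 1: offset=4 data="zOX" -> buffer=????zOX???????? -> prefix_len=0
Fragment 2: offset=0 data="AenV" -> buffer=AenVzOX???????? -> prefix_len=7
Fragment 3: offset=12 data="Kiq" -> buffer=AenVzOX?????Kiq -> prefix_len=7
Fragment 4: offset=7 data="Ay" -> buffer=AenVzOXAy???Kiq -> prefix_len=9
Fragment 5: offset=9 data="PZb" -> buffer=AenVzOXAyPZbKiq -> prefix_len=15

Answer: 0 7 7 9 15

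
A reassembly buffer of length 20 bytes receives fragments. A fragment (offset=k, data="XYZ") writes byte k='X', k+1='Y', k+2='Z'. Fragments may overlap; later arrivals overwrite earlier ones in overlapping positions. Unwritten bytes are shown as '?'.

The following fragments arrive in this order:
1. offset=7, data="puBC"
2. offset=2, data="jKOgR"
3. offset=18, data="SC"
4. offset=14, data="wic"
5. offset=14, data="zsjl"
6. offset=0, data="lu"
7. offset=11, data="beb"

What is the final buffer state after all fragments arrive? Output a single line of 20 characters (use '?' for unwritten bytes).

Fragment 1: offset=7 data="puBC" -> buffer=???????puBC?????????
Fragment 2: offset=2 data="jKOgR" -> buffer=??jKOgRpuBC?????????
Fragment 3: offset=18 data="SC" -> buffer=??jKOgRpuBC???????SC
Fragment 4: offset=14 data="wic" -> buffer=??jKOgRpuBC???wic?SC
Fragment 5: offset=14 data="zsjl" -> buffer=??jKOgRpuBC???zsjlSC
Fragment 6: offset=0 data="lu" -> buffer=lujKOgRpuBC???zsjlSC
Fragment 7: offset=11 data="beb" -> buffer=lujKOgRpuBCbebzsjlSC

Answer: lujKOgRpuBCbebzsjlSC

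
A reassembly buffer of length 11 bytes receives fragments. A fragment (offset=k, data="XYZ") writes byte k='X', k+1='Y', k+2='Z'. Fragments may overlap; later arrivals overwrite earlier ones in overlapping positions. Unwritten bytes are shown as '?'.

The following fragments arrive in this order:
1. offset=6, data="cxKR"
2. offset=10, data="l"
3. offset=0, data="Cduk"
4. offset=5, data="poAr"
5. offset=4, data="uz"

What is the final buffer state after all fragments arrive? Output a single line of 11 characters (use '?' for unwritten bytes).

Answer: CdukuzoArRl

Derivation:
Fragment 1: offset=6 data="cxKR" -> buffer=??????cxKR?
Fragment 2: offset=10 data="l" -> buffer=??????cxKRl
Fragment 3: offset=0 data="Cduk" -> buffer=Cduk??cxKRl
Fragment 4: offset=5 data="poAr" -> buffer=Cduk?poArRl
Fragment 5: offset=4 data="uz" -> buffer=CdukuzoArRl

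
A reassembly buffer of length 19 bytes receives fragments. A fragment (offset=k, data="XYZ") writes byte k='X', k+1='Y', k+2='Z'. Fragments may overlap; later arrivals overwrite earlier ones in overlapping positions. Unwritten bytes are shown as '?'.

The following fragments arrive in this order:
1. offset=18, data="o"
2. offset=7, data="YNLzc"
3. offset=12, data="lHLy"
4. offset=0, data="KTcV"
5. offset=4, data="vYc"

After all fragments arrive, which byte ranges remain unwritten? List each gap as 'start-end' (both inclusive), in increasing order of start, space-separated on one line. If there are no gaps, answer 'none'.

Fragment 1: offset=18 len=1
Fragment 2: offset=7 len=5
Fragment 3: offset=12 len=4
Fragment 4: offset=0 len=4
Fragment 5: offset=4 len=3
Gaps: 16-17

Answer: 16-17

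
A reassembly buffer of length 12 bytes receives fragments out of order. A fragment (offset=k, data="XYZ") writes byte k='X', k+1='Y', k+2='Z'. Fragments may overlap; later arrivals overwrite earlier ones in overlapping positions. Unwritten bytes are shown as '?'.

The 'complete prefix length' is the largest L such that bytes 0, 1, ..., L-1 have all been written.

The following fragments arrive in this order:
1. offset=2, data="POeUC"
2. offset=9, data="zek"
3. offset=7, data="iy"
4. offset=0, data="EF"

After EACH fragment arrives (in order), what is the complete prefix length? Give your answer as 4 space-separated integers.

Fragment 1: offset=2 data="POeUC" -> buffer=??POeUC????? -> prefix_len=0
Fragment 2: offset=9 data="zek" -> buffer=??POeUC??zek -> prefix_len=0
Fragment 3: offset=7 data="iy" -> buffer=??POeUCiyzek -> prefix_len=0
Fragment 4: offset=0 data="EF" -> buffer=EFPOeUCiyzek -> prefix_len=12

Answer: 0 0 0 12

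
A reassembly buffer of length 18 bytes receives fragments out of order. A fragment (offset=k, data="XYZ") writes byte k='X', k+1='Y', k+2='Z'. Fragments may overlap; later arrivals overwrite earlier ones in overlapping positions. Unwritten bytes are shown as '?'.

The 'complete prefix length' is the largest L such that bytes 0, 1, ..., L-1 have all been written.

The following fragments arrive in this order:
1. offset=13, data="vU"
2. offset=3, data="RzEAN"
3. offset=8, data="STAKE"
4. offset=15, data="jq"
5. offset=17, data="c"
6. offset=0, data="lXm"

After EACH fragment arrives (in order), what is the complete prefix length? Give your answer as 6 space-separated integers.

Answer: 0 0 0 0 0 18

Derivation:
Fragment 1: offset=13 data="vU" -> buffer=?????????????vU??? -> prefix_len=0
Fragment 2: offset=3 data="RzEAN" -> buffer=???RzEAN?????vU??? -> prefix_len=0
Fragment 3: offset=8 data="STAKE" -> buffer=???RzEANSTAKEvU??? -> prefix_len=0
Fragment 4: offset=15 data="jq" -> buffer=???RzEANSTAKEvUjq? -> prefix_len=0
Fragment 5: offset=17 data="c" -> buffer=???RzEANSTAKEvUjqc -> prefix_len=0
Fragment 6: offset=0 data="lXm" -> buffer=lXmRzEANSTAKEvUjqc -> prefix_len=18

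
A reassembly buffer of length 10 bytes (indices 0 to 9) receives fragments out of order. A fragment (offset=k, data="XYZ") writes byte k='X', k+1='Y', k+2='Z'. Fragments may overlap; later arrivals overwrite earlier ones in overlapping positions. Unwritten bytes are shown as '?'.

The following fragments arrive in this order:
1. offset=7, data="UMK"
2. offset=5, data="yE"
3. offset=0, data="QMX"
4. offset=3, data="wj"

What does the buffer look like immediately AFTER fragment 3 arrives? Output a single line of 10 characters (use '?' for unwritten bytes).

Fragment 1: offset=7 data="UMK" -> buffer=???????UMK
Fragment 2: offset=5 data="yE" -> buffer=?????yEUMK
Fragment 3: offset=0 data="QMX" -> buffer=QMX??yEUMK

Answer: QMX??yEUMK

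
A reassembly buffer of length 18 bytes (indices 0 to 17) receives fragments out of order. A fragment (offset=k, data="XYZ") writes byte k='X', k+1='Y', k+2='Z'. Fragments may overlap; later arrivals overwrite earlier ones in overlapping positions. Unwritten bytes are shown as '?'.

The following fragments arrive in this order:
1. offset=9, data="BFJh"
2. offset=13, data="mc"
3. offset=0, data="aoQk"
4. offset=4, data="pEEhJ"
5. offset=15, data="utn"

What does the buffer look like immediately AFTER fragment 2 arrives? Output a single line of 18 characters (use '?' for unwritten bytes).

Answer: ?????????BFJhmc???

Derivation:
Fragment 1: offset=9 data="BFJh" -> buffer=?????????BFJh?????
Fragment 2: offset=13 data="mc" -> buffer=?????????BFJhmc???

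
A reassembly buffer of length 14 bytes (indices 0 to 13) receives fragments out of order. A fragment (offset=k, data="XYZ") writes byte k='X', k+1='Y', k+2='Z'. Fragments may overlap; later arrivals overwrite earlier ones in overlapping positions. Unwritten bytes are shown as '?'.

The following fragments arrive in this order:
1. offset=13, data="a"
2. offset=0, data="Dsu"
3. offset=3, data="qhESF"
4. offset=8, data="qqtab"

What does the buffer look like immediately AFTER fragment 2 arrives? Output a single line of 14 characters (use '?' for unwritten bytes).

Answer: Dsu??????????a

Derivation:
Fragment 1: offset=13 data="a" -> buffer=?????????????a
Fragment 2: offset=0 data="Dsu" -> buffer=Dsu??????????a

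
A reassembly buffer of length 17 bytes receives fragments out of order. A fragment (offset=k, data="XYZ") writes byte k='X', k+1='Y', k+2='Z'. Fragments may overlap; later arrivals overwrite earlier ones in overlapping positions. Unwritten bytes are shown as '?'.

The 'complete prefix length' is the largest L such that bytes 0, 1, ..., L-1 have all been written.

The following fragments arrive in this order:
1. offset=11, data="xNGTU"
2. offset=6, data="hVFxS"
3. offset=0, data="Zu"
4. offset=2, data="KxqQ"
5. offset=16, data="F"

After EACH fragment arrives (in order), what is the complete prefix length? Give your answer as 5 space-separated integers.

Fragment 1: offset=11 data="xNGTU" -> buffer=???????????xNGTU? -> prefix_len=0
Fragment 2: offset=6 data="hVFxS" -> buffer=??????hVFxSxNGTU? -> prefix_len=0
Fragment 3: offset=0 data="Zu" -> buffer=Zu????hVFxSxNGTU? -> prefix_len=2
Fragment 4: offset=2 data="KxqQ" -> buffer=ZuKxqQhVFxSxNGTU? -> prefix_len=16
Fragment 5: offset=16 data="F" -> buffer=ZuKxqQhVFxSxNGTUF -> prefix_len=17

Answer: 0 0 2 16 17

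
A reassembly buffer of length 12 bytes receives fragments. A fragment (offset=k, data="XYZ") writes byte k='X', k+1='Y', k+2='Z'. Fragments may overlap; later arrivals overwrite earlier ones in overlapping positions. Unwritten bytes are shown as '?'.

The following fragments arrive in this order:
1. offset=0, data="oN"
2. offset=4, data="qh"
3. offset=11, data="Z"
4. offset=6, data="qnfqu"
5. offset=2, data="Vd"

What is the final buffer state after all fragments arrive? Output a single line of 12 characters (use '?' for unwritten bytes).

Answer: oNVdqhqnfquZ

Derivation:
Fragment 1: offset=0 data="oN" -> buffer=oN??????????
Fragment 2: offset=4 data="qh" -> buffer=oN??qh??????
Fragment 3: offset=11 data="Z" -> buffer=oN??qh?????Z
Fragment 4: offset=6 data="qnfqu" -> buffer=oN??qhqnfquZ
Fragment 5: offset=2 data="Vd" -> buffer=oNVdqhqnfquZ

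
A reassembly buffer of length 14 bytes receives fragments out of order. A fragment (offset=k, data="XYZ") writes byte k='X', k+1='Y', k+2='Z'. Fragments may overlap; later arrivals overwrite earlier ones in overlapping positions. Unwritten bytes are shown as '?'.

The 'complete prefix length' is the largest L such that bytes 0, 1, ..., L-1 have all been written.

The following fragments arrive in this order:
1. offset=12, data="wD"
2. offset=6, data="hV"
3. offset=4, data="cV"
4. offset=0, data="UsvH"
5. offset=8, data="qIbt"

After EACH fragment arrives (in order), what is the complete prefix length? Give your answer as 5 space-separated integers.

Fragment 1: offset=12 data="wD" -> buffer=????????????wD -> prefix_len=0
Fragment 2: offset=6 data="hV" -> buffer=??????hV????wD -> prefix_len=0
Fragment 3: offset=4 data="cV" -> buffer=????cVhV????wD -> prefix_len=0
Fragment 4: offset=0 data="UsvH" -> buffer=UsvHcVhV????wD -> prefix_len=8
Fragment 5: offset=8 data="qIbt" -> buffer=UsvHcVhVqIbtwD -> prefix_len=14

Answer: 0 0 0 8 14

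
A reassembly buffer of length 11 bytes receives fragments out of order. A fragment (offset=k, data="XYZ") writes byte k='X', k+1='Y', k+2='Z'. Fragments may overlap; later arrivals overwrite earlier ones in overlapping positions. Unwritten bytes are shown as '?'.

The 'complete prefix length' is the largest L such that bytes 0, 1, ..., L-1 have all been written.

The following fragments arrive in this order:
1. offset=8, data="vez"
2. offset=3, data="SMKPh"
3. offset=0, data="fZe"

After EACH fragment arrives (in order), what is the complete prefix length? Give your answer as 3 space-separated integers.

Answer: 0 0 11

Derivation:
Fragment 1: offset=8 data="vez" -> buffer=????????vez -> prefix_len=0
Fragment 2: offset=3 data="SMKPh" -> buffer=???SMKPhvez -> prefix_len=0
Fragment 3: offset=0 data="fZe" -> buffer=fZeSMKPhvez -> prefix_len=11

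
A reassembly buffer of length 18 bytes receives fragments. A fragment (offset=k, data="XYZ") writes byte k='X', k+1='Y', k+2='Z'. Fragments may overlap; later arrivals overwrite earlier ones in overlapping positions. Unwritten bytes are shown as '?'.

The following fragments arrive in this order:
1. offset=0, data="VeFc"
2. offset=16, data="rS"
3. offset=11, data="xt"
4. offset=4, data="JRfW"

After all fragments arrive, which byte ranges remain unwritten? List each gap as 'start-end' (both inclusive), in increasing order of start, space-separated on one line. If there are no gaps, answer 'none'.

Answer: 8-10 13-15

Derivation:
Fragment 1: offset=0 len=4
Fragment 2: offset=16 len=2
Fragment 3: offset=11 len=2
Fragment 4: offset=4 len=4
Gaps: 8-10 13-15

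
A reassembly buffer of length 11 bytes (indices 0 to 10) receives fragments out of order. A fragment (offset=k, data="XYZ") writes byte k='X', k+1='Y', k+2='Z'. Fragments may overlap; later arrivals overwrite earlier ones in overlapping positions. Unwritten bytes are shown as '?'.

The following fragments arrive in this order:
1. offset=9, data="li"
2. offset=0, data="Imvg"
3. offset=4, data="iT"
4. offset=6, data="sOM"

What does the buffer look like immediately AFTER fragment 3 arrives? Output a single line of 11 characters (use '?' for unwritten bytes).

Answer: ImvgiT???li

Derivation:
Fragment 1: offset=9 data="li" -> buffer=?????????li
Fragment 2: offset=0 data="Imvg" -> buffer=Imvg?????li
Fragment 3: offset=4 data="iT" -> buffer=ImvgiT???li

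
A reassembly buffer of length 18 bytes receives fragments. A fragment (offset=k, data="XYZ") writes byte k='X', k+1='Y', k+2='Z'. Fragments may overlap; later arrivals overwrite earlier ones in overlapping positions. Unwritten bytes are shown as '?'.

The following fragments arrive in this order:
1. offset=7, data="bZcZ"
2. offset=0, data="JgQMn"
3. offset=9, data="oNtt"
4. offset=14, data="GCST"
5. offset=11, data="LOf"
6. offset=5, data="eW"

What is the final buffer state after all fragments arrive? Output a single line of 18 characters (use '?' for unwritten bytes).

Fragment 1: offset=7 data="bZcZ" -> buffer=???????bZcZ???????
Fragment 2: offset=0 data="JgQMn" -> buffer=JgQMn??bZcZ???????
Fragment 3: offset=9 data="oNtt" -> buffer=JgQMn??bZoNtt?????
Fragment 4: offset=14 data="GCST" -> buffer=JgQMn??bZoNtt?GCST
Fragment 5: offset=11 data="LOf" -> buffer=JgQMn??bZoNLOfGCST
Fragment 6: offset=5 data="eW" -> buffer=JgQMneWbZoNLOfGCST

Answer: JgQMneWbZoNLOfGCST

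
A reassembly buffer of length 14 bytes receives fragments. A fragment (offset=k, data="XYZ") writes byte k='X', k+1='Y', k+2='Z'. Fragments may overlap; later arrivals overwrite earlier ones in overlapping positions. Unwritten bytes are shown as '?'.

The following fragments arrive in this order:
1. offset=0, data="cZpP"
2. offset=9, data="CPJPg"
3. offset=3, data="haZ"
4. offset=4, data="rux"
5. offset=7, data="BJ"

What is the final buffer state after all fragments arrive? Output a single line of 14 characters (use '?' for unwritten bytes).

Answer: cZphruxBJCPJPg

Derivation:
Fragment 1: offset=0 data="cZpP" -> buffer=cZpP??????????
Fragment 2: offset=9 data="CPJPg" -> buffer=cZpP?????CPJPg
Fragment 3: offset=3 data="haZ" -> buffer=cZphaZ???CPJPg
Fragment 4: offset=4 data="rux" -> buffer=cZphrux??CPJPg
Fragment 5: offset=7 data="BJ" -> buffer=cZphruxBJCPJPg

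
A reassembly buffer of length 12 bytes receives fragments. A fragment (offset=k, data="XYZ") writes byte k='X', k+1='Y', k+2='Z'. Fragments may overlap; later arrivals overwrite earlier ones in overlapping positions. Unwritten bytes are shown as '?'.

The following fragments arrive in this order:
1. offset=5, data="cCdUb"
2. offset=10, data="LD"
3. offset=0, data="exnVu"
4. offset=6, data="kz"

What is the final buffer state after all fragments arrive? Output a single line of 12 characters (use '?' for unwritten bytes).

Fragment 1: offset=5 data="cCdUb" -> buffer=?????cCdUb??
Fragment 2: offset=10 data="LD" -> buffer=?????cCdUbLD
Fragment 3: offset=0 data="exnVu" -> buffer=exnVucCdUbLD
Fragment 4: offset=6 data="kz" -> buffer=exnVuckzUbLD

Answer: exnVuckzUbLD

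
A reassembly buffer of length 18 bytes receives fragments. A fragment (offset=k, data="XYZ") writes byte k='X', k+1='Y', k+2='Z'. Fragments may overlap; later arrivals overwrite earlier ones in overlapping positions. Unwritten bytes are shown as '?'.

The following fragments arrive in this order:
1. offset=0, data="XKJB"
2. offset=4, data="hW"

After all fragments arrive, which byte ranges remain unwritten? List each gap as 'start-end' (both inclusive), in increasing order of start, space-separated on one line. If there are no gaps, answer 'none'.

Answer: 6-17

Derivation:
Fragment 1: offset=0 len=4
Fragment 2: offset=4 len=2
Gaps: 6-17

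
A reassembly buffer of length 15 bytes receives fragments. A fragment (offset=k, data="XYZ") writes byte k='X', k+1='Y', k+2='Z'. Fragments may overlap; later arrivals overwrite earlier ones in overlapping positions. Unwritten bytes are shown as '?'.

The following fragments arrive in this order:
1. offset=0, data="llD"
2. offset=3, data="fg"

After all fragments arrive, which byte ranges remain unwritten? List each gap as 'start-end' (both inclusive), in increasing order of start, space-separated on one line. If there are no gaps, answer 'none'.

Answer: 5-14

Derivation:
Fragment 1: offset=0 len=3
Fragment 2: offset=3 len=2
Gaps: 5-14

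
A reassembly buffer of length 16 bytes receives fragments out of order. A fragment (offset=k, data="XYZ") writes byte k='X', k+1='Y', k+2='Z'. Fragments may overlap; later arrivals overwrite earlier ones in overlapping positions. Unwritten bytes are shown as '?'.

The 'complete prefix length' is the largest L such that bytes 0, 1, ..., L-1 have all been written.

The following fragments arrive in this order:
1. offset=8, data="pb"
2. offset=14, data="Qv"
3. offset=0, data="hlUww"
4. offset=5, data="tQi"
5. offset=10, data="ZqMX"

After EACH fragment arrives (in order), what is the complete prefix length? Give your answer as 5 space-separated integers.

Fragment 1: offset=8 data="pb" -> buffer=????????pb?????? -> prefix_len=0
Fragment 2: offset=14 data="Qv" -> buffer=????????pb????Qv -> prefix_len=0
Fragment 3: offset=0 data="hlUww" -> buffer=hlUww???pb????Qv -> prefix_len=5
Fragment 4: offset=5 data="tQi" -> buffer=hlUwwtQipb????Qv -> prefix_len=10
Fragment 5: offset=10 data="ZqMX" -> buffer=hlUwwtQipbZqMXQv -> prefix_len=16

Answer: 0 0 5 10 16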